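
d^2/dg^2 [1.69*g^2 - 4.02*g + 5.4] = 3.38000000000000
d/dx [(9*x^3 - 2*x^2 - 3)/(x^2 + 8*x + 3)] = (9*x^4 + 144*x^3 + 65*x^2 - 6*x + 24)/(x^4 + 16*x^3 + 70*x^2 + 48*x + 9)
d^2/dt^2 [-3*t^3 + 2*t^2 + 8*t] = 4 - 18*t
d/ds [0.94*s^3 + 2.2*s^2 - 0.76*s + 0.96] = 2.82*s^2 + 4.4*s - 0.76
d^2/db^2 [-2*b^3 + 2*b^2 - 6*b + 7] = 4 - 12*b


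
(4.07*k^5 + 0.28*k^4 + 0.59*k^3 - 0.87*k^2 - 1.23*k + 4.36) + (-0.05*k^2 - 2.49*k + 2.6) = 4.07*k^5 + 0.28*k^4 + 0.59*k^3 - 0.92*k^2 - 3.72*k + 6.96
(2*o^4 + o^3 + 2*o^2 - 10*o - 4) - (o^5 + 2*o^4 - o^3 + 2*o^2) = -o^5 + 2*o^3 - 10*o - 4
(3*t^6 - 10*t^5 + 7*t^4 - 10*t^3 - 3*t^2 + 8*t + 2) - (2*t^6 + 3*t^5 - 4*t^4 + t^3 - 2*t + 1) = t^6 - 13*t^5 + 11*t^4 - 11*t^3 - 3*t^2 + 10*t + 1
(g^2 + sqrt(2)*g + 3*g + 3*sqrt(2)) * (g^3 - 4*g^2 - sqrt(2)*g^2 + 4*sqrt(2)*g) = g^5 - g^4 - 14*g^3 + 2*g^2 + 24*g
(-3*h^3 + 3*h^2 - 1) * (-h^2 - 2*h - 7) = 3*h^5 + 3*h^4 + 15*h^3 - 20*h^2 + 2*h + 7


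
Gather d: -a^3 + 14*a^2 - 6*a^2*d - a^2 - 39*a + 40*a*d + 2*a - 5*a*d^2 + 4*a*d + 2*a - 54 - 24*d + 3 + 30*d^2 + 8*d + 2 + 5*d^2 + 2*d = -a^3 + 13*a^2 - 35*a + d^2*(35 - 5*a) + d*(-6*a^2 + 44*a - 14) - 49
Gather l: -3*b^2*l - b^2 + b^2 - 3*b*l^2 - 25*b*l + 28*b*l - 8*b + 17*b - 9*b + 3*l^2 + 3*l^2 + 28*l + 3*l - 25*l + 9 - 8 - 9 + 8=l^2*(6 - 3*b) + l*(-3*b^2 + 3*b + 6)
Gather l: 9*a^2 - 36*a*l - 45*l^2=9*a^2 - 36*a*l - 45*l^2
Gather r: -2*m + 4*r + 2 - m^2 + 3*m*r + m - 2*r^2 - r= -m^2 - m - 2*r^2 + r*(3*m + 3) + 2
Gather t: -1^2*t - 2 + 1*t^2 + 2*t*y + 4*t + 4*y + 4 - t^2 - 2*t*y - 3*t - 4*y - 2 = 0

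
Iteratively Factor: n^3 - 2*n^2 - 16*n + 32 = (n - 2)*(n^2 - 16) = (n - 2)*(n + 4)*(n - 4)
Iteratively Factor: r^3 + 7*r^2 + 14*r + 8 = (r + 4)*(r^2 + 3*r + 2) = (r + 2)*(r + 4)*(r + 1)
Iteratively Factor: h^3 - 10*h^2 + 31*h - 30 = (h - 3)*(h^2 - 7*h + 10) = (h - 3)*(h - 2)*(h - 5)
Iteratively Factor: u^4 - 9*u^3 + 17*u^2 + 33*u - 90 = (u - 5)*(u^3 - 4*u^2 - 3*u + 18) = (u - 5)*(u - 3)*(u^2 - u - 6) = (u - 5)*(u - 3)*(u + 2)*(u - 3)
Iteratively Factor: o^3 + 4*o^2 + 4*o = (o + 2)*(o^2 + 2*o) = (o + 2)^2*(o)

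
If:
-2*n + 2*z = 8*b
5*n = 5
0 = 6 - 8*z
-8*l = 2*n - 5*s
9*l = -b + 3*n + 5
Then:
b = -1/16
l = 43/48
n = 1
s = 11/6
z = 3/4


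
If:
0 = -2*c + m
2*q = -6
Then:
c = m/2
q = -3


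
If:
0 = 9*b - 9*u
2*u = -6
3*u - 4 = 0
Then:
No Solution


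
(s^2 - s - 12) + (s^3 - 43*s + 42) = s^3 + s^2 - 44*s + 30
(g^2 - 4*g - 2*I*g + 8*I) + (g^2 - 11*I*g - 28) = 2*g^2 - 4*g - 13*I*g - 28 + 8*I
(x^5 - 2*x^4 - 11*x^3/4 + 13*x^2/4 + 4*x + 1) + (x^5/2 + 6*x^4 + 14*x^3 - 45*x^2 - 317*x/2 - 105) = 3*x^5/2 + 4*x^4 + 45*x^3/4 - 167*x^2/4 - 309*x/2 - 104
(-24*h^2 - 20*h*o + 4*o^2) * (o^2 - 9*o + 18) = -24*h^2*o^2 + 216*h^2*o - 432*h^2 - 20*h*o^3 + 180*h*o^2 - 360*h*o + 4*o^4 - 36*o^3 + 72*o^2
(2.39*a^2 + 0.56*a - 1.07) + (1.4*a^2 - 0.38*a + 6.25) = 3.79*a^2 + 0.18*a + 5.18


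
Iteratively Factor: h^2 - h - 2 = (h - 2)*(h + 1)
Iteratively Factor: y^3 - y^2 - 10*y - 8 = (y - 4)*(y^2 + 3*y + 2) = (y - 4)*(y + 2)*(y + 1)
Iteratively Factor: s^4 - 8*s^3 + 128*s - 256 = (s + 4)*(s^3 - 12*s^2 + 48*s - 64) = (s - 4)*(s + 4)*(s^2 - 8*s + 16) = (s - 4)^2*(s + 4)*(s - 4)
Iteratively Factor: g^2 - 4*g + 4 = (g - 2)*(g - 2)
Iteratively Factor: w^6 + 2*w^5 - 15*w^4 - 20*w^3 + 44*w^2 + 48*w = (w - 3)*(w^5 + 5*w^4 - 20*w^2 - 16*w) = (w - 3)*(w + 4)*(w^4 + w^3 - 4*w^2 - 4*w) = (w - 3)*(w - 2)*(w + 4)*(w^3 + 3*w^2 + 2*w) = w*(w - 3)*(w - 2)*(w + 4)*(w^2 + 3*w + 2) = w*(w - 3)*(w - 2)*(w + 2)*(w + 4)*(w + 1)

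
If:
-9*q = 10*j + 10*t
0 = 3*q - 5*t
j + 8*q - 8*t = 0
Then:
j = 0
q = 0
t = 0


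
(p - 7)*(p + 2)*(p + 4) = p^3 - p^2 - 34*p - 56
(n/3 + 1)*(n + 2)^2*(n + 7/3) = n^4/3 + 28*n^3/9 + 97*n^2/9 + 148*n/9 + 28/3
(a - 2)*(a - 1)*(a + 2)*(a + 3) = a^4 + 2*a^3 - 7*a^2 - 8*a + 12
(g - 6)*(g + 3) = g^2 - 3*g - 18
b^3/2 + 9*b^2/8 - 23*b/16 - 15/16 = (b/2 + 1/4)*(b - 5/4)*(b + 3)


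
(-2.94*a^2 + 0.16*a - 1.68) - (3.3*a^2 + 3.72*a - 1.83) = -6.24*a^2 - 3.56*a + 0.15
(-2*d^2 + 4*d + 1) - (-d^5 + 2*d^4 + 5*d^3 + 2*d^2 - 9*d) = d^5 - 2*d^4 - 5*d^3 - 4*d^2 + 13*d + 1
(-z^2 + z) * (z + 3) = -z^3 - 2*z^2 + 3*z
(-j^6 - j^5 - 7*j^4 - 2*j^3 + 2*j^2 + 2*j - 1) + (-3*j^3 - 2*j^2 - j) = -j^6 - j^5 - 7*j^4 - 5*j^3 + j - 1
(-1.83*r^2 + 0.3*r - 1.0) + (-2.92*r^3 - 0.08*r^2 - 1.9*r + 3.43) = -2.92*r^3 - 1.91*r^2 - 1.6*r + 2.43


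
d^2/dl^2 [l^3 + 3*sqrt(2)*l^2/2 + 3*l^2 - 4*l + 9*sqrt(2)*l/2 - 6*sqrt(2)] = 6*l + 3*sqrt(2) + 6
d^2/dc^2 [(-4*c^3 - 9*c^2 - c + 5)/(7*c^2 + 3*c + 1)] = 8*(33*c^3 + 222*c^2 + 81*c + 1)/(343*c^6 + 441*c^5 + 336*c^4 + 153*c^3 + 48*c^2 + 9*c + 1)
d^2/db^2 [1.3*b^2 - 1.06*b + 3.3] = 2.60000000000000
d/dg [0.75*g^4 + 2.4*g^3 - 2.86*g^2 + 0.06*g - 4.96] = 3.0*g^3 + 7.2*g^2 - 5.72*g + 0.06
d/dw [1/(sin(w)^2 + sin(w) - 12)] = -(2*sin(w) + 1)*cos(w)/(sin(w)^2 + sin(w) - 12)^2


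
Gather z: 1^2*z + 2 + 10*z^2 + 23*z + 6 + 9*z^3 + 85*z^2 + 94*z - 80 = 9*z^3 + 95*z^2 + 118*z - 72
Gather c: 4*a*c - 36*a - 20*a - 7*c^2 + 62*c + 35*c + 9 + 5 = -56*a - 7*c^2 + c*(4*a + 97) + 14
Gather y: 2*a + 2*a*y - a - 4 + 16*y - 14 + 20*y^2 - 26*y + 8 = a + 20*y^2 + y*(2*a - 10) - 10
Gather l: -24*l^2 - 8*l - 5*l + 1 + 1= -24*l^2 - 13*l + 2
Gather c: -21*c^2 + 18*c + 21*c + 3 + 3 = -21*c^2 + 39*c + 6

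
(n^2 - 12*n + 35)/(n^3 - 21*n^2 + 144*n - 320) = (n - 7)/(n^2 - 16*n + 64)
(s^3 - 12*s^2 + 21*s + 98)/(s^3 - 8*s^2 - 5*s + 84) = (s^2 - 5*s - 14)/(s^2 - s - 12)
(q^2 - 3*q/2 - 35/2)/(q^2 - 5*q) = (q + 7/2)/q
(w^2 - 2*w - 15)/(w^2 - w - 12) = (w - 5)/(w - 4)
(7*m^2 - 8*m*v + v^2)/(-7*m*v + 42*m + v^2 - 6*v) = (-m + v)/(v - 6)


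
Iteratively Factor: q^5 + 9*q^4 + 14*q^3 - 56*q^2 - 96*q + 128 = (q + 4)*(q^4 + 5*q^3 - 6*q^2 - 32*q + 32) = (q - 1)*(q + 4)*(q^3 + 6*q^2 - 32) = (q - 1)*(q + 4)^2*(q^2 + 2*q - 8) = (q - 1)*(q + 4)^3*(q - 2)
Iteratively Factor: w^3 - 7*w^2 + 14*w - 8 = (w - 2)*(w^2 - 5*w + 4) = (w - 4)*(w - 2)*(w - 1)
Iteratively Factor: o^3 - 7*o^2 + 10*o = (o - 2)*(o^2 - 5*o) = (o - 5)*(o - 2)*(o)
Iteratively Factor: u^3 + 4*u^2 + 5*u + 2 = (u + 1)*(u^2 + 3*u + 2) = (u + 1)*(u + 2)*(u + 1)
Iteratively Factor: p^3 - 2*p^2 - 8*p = (p - 4)*(p^2 + 2*p) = (p - 4)*(p + 2)*(p)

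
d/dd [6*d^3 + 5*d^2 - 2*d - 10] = 18*d^2 + 10*d - 2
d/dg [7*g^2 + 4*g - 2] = 14*g + 4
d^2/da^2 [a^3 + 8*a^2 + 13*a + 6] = 6*a + 16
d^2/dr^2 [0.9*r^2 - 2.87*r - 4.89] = 1.80000000000000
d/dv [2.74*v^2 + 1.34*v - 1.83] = 5.48*v + 1.34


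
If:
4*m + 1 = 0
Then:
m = -1/4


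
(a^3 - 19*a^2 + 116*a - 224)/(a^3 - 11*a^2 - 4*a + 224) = (a - 4)/(a + 4)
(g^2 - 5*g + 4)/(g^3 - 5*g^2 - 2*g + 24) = (g - 1)/(g^2 - g - 6)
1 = 1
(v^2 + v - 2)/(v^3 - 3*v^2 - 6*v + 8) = 1/(v - 4)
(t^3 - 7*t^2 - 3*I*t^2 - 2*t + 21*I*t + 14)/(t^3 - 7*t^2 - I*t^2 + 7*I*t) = (t - 2*I)/t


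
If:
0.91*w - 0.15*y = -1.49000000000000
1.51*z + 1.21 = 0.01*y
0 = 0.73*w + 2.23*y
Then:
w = -1.55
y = 0.51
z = -0.80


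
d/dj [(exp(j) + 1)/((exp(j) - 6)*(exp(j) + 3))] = (-exp(2*j) - 2*exp(j) - 15)*exp(j)/(exp(4*j) - 6*exp(3*j) - 27*exp(2*j) + 108*exp(j) + 324)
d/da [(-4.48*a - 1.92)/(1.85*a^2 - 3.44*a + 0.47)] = (8.288*a^2 + 7.104*a - 8.7104)/(3.4225*a^4 - 12.728*a^3 + 13.5726*a^2 - 3.2336*a + 0.2209)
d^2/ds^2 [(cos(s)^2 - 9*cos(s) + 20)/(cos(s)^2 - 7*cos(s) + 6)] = 2*((1 - cos(2*s))^2/4 - 17*cos(s) + 91*cos(2*s)/2 - 5*cos(3*s) - 947/2)/((cos(s) - 6)^3*(cos(s) - 1)^2)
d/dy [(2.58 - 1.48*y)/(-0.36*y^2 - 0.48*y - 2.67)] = (-0.5328*y^2 + 1.8576*y + 5.19)/(0.1296*y^4 + 0.3456*y^3 + 2.1528*y^2 + 2.5632*y + 7.1289)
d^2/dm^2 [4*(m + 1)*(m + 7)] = 8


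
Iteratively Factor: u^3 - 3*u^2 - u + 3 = (u - 1)*(u^2 - 2*u - 3) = (u - 1)*(u + 1)*(u - 3)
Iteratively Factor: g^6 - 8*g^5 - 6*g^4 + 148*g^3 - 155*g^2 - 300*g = (g - 3)*(g^5 - 5*g^4 - 21*g^3 + 85*g^2 + 100*g) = (g - 3)*(g + 4)*(g^4 - 9*g^3 + 15*g^2 + 25*g) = (g - 3)*(g + 1)*(g + 4)*(g^3 - 10*g^2 + 25*g) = (g - 5)*(g - 3)*(g + 1)*(g + 4)*(g^2 - 5*g) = g*(g - 5)*(g - 3)*(g + 1)*(g + 4)*(g - 5)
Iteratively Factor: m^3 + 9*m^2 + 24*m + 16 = (m + 1)*(m^2 + 8*m + 16) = (m + 1)*(m + 4)*(m + 4)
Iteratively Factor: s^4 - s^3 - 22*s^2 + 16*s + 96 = (s + 2)*(s^3 - 3*s^2 - 16*s + 48) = (s - 3)*(s + 2)*(s^2 - 16) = (s - 3)*(s + 2)*(s + 4)*(s - 4)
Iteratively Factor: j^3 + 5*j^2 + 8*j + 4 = (j + 2)*(j^2 + 3*j + 2) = (j + 2)^2*(j + 1)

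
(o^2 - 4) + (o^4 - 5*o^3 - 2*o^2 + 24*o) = o^4 - 5*o^3 - o^2 + 24*o - 4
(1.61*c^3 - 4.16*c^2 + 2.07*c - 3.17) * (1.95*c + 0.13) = 3.1395*c^4 - 7.9027*c^3 + 3.4957*c^2 - 5.9124*c - 0.4121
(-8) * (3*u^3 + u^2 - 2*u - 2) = -24*u^3 - 8*u^2 + 16*u + 16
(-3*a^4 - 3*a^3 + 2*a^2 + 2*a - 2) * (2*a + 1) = -6*a^5 - 9*a^4 + a^3 + 6*a^2 - 2*a - 2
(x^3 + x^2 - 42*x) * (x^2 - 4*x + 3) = x^5 - 3*x^4 - 43*x^3 + 171*x^2 - 126*x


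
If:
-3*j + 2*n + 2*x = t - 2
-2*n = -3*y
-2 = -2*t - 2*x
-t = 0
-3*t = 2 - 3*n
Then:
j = 16/9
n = 2/3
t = 0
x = 1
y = 4/9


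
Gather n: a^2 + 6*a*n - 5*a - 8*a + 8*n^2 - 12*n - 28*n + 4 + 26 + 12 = a^2 - 13*a + 8*n^2 + n*(6*a - 40) + 42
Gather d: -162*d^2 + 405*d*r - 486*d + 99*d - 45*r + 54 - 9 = -162*d^2 + d*(405*r - 387) - 45*r + 45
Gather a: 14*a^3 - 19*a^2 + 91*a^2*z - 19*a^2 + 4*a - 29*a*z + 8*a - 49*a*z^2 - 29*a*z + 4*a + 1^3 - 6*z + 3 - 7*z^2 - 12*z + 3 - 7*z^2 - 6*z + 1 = 14*a^3 + a^2*(91*z - 38) + a*(-49*z^2 - 58*z + 16) - 14*z^2 - 24*z + 8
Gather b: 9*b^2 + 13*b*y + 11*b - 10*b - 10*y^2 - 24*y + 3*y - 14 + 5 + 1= 9*b^2 + b*(13*y + 1) - 10*y^2 - 21*y - 8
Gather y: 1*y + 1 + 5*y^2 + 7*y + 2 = 5*y^2 + 8*y + 3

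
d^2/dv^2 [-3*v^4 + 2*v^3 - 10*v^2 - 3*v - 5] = -36*v^2 + 12*v - 20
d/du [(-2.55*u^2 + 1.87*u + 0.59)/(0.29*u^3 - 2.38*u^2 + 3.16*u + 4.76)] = (0.7395*u^4 - 1.0846*u^3 - 4.1207*u^2 - 21.4676*u + 7.0368)/(0.0841*u^6 - 1.3804*u^5 + 7.4972*u^4 - 12.2808*u^3 - 12.672*u^2 + 30.0832*u + 22.6576)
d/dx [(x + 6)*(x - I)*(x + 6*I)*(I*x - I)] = 4*I*x^3 + 15*x^2*(-1 + I) - 50*x + 30 + 30*I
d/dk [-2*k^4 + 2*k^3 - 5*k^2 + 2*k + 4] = -8*k^3 + 6*k^2 - 10*k + 2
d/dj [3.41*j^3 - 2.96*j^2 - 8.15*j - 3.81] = 10.23*j^2 - 5.92*j - 8.15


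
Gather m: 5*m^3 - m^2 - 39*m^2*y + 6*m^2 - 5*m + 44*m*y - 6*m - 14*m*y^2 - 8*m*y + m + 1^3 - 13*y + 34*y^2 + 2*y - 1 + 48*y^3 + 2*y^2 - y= 5*m^3 + m^2*(5 - 39*y) + m*(-14*y^2 + 36*y - 10) + 48*y^3 + 36*y^2 - 12*y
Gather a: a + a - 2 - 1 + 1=2*a - 2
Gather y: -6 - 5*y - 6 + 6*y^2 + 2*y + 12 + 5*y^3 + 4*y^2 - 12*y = 5*y^3 + 10*y^2 - 15*y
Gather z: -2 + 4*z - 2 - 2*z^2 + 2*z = -2*z^2 + 6*z - 4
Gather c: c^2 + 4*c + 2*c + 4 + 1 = c^2 + 6*c + 5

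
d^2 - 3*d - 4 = (d - 4)*(d + 1)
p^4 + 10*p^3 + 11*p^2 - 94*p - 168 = (p - 3)*(p + 2)*(p + 4)*(p + 7)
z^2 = z^2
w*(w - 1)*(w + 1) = w^3 - w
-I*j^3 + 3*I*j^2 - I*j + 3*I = (j - 3)*(j - I)*(-I*j + 1)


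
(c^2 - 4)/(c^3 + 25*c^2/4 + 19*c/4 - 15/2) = 4*(c - 2)/(4*c^2 + 17*c - 15)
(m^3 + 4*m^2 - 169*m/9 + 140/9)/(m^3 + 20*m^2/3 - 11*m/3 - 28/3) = (m - 5/3)/(m + 1)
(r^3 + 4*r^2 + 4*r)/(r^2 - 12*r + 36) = r*(r^2 + 4*r + 4)/(r^2 - 12*r + 36)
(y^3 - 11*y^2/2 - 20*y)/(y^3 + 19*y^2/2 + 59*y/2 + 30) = y*(y - 8)/(y^2 + 7*y + 12)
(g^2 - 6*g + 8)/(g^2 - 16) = (g - 2)/(g + 4)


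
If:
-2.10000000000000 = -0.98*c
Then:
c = 2.14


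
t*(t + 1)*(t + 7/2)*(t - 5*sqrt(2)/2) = t^4 - 5*sqrt(2)*t^3/2 + 9*t^3/2 - 45*sqrt(2)*t^2/4 + 7*t^2/2 - 35*sqrt(2)*t/4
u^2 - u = u*(u - 1)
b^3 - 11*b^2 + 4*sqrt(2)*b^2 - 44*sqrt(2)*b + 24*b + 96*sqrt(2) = (b - 8)*(b - 3)*(b + 4*sqrt(2))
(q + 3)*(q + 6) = q^2 + 9*q + 18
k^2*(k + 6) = k^3 + 6*k^2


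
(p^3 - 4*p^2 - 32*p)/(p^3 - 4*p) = (p^2 - 4*p - 32)/(p^2 - 4)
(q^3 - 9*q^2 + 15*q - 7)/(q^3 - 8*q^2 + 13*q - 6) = (q - 7)/(q - 6)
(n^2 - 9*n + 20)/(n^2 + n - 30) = (n - 4)/(n + 6)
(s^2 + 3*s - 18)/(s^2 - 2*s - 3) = (s + 6)/(s + 1)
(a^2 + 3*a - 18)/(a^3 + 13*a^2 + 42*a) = (a - 3)/(a*(a + 7))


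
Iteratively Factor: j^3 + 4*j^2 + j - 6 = (j - 1)*(j^2 + 5*j + 6) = (j - 1)*(j + 3)*(j + 2)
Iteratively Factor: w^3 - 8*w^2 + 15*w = (w)*(w^2 - 8*w + 15) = w*(w - 3)*(w - 5)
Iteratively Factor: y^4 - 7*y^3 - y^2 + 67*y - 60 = (y + 3)*(y^3 - 10*y^2 + 29*y - 20) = (y - 5)*(y + 3)*(y^2 - 5*y + 4) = (y - 5)*(y - 1)*(y + 3)*(y - 4)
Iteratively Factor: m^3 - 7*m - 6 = (m + 1)*(m^2 - m - 6) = (m + 1)*(m + 2)*(m - 3)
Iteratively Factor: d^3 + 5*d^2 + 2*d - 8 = (d + 4)*(d^2 + d - 2) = (d + 2)*(d + 4)*(d - 1)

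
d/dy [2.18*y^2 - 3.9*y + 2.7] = 4.36*y - 3.9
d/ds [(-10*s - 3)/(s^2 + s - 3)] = (-10*s^2 - 10*s + (2*s + 1)*(10*s + 3) + 30)/(s^2 + s - 3)^2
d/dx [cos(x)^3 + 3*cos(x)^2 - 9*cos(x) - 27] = 3*(sin(x)^2 - 2*cos(x) + 2)*sin(x)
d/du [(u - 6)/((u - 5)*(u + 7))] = (-u^2 + 12*u - 23)/(u^4 + 4*u^3 - 66*u^2 - 140*u + 1225)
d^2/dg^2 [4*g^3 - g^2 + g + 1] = 24*g - 2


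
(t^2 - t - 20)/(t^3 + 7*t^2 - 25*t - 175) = (t + 4)/(t^2 + 12*t + 35)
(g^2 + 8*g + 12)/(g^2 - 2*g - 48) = (g + 2)/(g - 8)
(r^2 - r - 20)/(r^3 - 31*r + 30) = (r + 4)/(r^2 + 5*r - 6)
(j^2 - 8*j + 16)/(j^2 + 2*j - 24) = (j - 4)/(j + 6)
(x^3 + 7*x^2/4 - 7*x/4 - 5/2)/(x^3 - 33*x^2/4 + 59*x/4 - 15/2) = (x^2 + 3*x + 2)/(x^2 - 7*x + 6)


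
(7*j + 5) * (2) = 14*j + 10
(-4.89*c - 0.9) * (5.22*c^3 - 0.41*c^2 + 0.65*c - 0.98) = -25.5258*c^4 - 2.6931*c^3 - 2.8095*c^2 + 4.2072*c + 0.882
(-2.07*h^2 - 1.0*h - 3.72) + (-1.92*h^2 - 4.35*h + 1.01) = -3.99*h^2 - 5.35*h - 2.71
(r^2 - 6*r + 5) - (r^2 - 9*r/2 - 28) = 33 - 3*r/2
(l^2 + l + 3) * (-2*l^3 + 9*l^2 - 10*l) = -2*l^5 + 7*l^4 - 7*l^3 + 17*l^2 - 30*l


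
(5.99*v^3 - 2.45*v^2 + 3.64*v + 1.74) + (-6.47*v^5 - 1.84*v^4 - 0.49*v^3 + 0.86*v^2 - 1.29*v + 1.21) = -6.47*v^5 - 1.84*v^4 + 5.5*v^3 - 1.59*v^2 + 2.35*v + 2.95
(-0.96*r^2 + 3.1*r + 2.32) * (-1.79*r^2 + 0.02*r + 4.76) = 1.7184*r^4 - 5.5682*r^3 - 8.6604*r^2 + 14.8024*r + 11.0432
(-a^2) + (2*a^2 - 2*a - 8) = a^2 - 2*a - 8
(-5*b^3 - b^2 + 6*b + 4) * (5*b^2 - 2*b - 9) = -25*b^5 + 5*b^4 + 77*b^3 + 17*b^2 - 62*b - 36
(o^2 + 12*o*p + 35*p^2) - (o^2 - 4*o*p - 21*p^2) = 16*o*p + 56*p^2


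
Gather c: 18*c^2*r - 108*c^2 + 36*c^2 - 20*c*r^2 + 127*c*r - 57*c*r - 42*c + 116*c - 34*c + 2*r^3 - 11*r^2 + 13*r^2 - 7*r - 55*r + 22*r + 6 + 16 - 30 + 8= c^2*(18*r - 72) + c*(-20*r^2 + 70*r + 40) + 2*r^3 + 2*r^2 - 40*r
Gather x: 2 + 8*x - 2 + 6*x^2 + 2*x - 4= 6*x^2 + 10*x - 4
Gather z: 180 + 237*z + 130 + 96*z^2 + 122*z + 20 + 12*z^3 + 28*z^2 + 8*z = 12*z^3 + 124*z^2 + 367*z + 330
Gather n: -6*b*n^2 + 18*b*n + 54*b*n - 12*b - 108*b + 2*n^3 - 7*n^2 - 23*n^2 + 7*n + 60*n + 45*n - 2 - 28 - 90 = -120*b + 2*n^3 + n^2*(-6*b - 30) + n*(72*b + 112) - 120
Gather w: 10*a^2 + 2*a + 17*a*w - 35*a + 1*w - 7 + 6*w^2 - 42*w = 10*a^2 - 33*a + 6*w^2 + w*(17*a - 41) - 7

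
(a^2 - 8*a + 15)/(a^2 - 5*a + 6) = (a - 5)/(a - 2)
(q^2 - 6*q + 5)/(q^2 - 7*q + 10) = (q - 1)/(q - 2)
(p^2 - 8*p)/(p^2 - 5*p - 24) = p/(p + 3)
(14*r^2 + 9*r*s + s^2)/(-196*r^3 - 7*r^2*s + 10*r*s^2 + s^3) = (-2*r - s)/(28*r^2 - 3*r*s - s^2)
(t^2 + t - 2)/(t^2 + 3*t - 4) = (t + 2)/(t + 4)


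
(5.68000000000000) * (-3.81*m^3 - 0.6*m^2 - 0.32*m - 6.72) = -21.6408*m^3 - 3.408*m^2 - 1.8176*m - 38.1696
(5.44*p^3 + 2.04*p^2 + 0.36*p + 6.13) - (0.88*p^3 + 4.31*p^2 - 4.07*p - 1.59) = 4.56*p^3 - 2.27*p^2 + 4.43*p + 7.72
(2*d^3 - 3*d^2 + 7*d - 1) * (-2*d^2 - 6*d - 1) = -4*d^5 - 6*d^4 + 2*d^3 - 37*d^2 - d + 1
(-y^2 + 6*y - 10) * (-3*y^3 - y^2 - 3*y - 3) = 3*y^5 - 17*y^4 + 27*y^3 - 5*y^2 + 12*y + 30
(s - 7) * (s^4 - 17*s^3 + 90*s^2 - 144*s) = s^5 - 24*s^4 + 209*s^3 - 774*s^2 + 1008*s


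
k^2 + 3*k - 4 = (k - 1)*(k + 4)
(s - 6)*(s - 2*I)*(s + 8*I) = s^3 - 6*s^2 + 6*I*s^2 + 16*s - 36*I*s - 96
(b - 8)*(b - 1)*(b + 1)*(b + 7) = b^4 - b^3 - 57*b^2 + b + 56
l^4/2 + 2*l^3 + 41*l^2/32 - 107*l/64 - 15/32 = (l/2 + 1)*(l - 3/4)*(l + 1/4)*(l + 5/2)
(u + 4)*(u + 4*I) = u^2 + 4*u + 4*I*u + 16*I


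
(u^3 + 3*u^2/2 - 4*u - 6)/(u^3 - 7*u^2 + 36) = (u^2 - u/2 - 3)/(u^2 - 9*u + 18)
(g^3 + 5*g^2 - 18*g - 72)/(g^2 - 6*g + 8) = (g^2 + 9*g + 18)/(g - 2)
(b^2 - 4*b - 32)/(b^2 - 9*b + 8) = (b + 4)/(b - 1)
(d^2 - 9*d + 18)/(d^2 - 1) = (d^2 - 9*d + 18)/(d^2 - 1)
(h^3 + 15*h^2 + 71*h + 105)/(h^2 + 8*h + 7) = (h^2 + 8*h + 15)/(h + 1)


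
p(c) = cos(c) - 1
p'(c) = -sin(c)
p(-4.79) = -0.92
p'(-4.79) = -1.00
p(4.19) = -1.50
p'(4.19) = 0.87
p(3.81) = -1.78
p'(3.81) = 0.62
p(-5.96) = -0.05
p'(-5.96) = -0.32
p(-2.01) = -1.43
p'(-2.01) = 0.91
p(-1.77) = -1.20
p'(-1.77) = 0.98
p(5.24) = -0.50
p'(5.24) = 0.86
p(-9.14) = -1.96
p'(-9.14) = 0.28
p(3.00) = -1.99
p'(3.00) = -0.14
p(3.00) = -1.99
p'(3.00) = -0.14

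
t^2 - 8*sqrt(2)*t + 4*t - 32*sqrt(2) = (t + 4)*(t - 8*sqrt(2))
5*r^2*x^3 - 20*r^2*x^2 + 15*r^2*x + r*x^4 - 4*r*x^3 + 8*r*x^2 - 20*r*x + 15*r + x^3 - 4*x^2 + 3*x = (5*r + x)*(x - 3)*(x - 1)*(r*x + 1)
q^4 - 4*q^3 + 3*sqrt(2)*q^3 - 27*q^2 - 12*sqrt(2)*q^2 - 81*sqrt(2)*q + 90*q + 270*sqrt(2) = (q - 6)*(q - 3)*(q + 5)*(q + 3*sqrt(2))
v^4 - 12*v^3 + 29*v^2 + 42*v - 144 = (v - 8)*(v - 3)^2*(v + 2)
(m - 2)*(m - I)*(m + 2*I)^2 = m^4 - 2*m^3 + 3*I*m^3 - 6*I*m^2 + 4*I*m - 8*I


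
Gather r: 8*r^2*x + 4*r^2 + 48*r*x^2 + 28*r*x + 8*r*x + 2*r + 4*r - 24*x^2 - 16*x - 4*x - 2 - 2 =r^2*(8*x + 4) + r*(48*x^2 + 36*x + 6) - 24*x^2 - 20*x - 4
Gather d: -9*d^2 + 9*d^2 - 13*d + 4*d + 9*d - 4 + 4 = 0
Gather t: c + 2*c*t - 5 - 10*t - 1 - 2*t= c + t*(2*c - 12) - 6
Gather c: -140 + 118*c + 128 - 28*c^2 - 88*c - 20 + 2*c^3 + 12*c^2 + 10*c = 2*c^3 - 16*c^2 + 40*c - 32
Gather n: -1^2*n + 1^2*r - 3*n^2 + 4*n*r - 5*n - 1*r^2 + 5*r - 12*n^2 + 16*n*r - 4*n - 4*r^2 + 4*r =-15*n^2 + n*(20*r - 10) - 5*r^2 + 10*r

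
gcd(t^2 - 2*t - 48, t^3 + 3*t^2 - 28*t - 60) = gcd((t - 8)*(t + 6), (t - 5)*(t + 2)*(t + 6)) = t + 6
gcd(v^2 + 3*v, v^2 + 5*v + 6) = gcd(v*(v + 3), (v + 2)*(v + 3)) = v + 3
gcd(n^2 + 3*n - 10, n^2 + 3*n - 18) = 1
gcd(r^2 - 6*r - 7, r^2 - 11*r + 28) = r - 7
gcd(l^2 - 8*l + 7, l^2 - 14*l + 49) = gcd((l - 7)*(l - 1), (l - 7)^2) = l - 7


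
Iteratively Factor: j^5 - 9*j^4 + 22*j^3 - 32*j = (j - 2)*(j^4 - 7*j^3 + 8*j^2 + 16*j) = (j - 2)*(j + 1)*(j^3 - 8*j^2 + 16*j) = (j - 4)*(j - 2)*(j + 1)*(j^2 - 4*j) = j*(j - 4)*(j - 2)*(j + 1)*(j - 4)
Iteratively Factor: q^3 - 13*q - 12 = (q - 4)*(q^2 + 4*q + 3) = (q - 4)*(q + 1)*(q + 3)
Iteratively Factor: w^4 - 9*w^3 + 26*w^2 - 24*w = (w - 2)*(w^3 - 7*w^2 + 12*w) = (w - 4)*(w - 2)*(w^2 - 3*w) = (w - 4)*(w - 3)*(w - 2)*(w)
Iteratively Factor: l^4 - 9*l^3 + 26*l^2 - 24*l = (l - 3)*(l^3 - 6*l^2 + 8*l) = l*(l - 3)*(l^2 - 6*l + 8) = l*(l - 3)*(l - 2)*(l - 4)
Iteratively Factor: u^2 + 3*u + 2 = (u + 1)*(u + 2)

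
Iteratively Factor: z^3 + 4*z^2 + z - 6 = (z - 1)*(z^2 + 5*z + 6) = (z - 1)*(z + 3)*(z + 2)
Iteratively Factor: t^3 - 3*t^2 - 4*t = (t + 1)*(t^2 - 4*t) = t*(t + 1)*(t - 4)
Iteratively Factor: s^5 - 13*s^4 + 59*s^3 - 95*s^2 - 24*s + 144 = (s + 1)*(s^4 - 14*s^3 + 73*s^2 - 168*s + 144) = (s - 4)*(s + 1)*(s^3 - 10*s^2 + 33*s - 36) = (s - 4)*(s - 3)*(s + 1)*(s^2 - 7*s + 12) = (s - 4)^2*(s - 3)*(s + 1)*(s - 3)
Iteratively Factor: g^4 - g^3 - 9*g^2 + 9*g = (g - 1)*(g^3 - 9*g) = (g - 3)*(g - 1)*(g^2 + 3*g) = g*(g - 3)*(g - 1)*(g + 3)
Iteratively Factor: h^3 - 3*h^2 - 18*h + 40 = (h + 4)*(h^2 - 7*h + 10) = (h - 5)*(h + 4)*(h - 2)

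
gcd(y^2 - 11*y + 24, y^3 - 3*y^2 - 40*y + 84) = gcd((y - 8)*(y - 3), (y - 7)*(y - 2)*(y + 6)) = 1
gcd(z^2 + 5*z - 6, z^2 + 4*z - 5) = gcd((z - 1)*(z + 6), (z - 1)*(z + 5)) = z - 1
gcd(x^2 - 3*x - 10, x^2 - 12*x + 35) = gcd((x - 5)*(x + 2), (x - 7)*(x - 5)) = x - 5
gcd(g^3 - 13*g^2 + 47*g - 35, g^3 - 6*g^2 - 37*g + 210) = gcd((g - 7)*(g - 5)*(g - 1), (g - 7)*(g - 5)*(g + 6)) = g^2 - 12*g + 35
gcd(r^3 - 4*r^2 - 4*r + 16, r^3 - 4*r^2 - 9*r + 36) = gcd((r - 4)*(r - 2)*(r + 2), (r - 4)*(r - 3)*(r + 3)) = r - 4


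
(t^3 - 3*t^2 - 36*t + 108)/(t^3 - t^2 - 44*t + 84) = (t^2 + 3*t - 18)/(t^2 + 5*t - 14)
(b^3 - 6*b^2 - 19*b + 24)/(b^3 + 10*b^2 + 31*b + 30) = (b^2 - 9*b + 8)/(b^2 + 7*b + 10)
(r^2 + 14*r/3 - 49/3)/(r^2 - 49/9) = 3*(r + 7)/(3*r + 7)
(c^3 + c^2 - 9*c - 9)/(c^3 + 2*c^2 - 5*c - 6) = (c - 3)/(c - 2)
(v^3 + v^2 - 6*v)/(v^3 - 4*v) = (v + 3)/(v + 2)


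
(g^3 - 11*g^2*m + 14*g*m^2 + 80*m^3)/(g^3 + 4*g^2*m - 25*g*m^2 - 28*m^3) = (g^3 - 11*g^2*m + 14*g*m^2 + 80*m^3)/(g^3 + 4*g^2*m - 25*g*m^2 - 28*m^3)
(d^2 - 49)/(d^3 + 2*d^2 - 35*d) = (d - 7)/(d*(d - 5))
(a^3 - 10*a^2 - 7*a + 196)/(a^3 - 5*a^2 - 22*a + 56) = (a - 7)/(a - 2)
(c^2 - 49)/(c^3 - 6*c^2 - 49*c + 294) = 1/(c - 6)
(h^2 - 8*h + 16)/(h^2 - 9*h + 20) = (h - 4)/(h - 5)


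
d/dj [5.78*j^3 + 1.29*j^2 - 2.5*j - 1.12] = 17.34*j^2 + 2.58*j - 2.5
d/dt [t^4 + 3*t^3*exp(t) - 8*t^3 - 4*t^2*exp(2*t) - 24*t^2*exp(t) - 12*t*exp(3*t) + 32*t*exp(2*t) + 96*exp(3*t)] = 3*t^3*exp(t) + 4*t^3 - 8*t^2*exp(2*t) - 15*t^2*exp(t) - 24*t^2 - 36*t*exp(3*t) + 56*t*exp(2*t) - 48*t*exp(t) + 276*exp(3*t) + 32*exp(2*t)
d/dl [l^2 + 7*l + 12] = 2*l + 7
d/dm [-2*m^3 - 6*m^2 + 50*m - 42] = -6*m^2 - 12*m + 50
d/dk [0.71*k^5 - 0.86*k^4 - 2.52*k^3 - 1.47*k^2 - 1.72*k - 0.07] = 3.55*k^4 - 3.44*k^3 - 7.56*k^2 - 2.94*k - 1.72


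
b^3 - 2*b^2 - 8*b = b*(b - 4)*(b + 2)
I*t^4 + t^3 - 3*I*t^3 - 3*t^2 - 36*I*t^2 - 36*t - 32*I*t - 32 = (t - 8)*(t + 4)*(t - I)*(I*t + I)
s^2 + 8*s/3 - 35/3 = (s - 7/3)*(s + 5)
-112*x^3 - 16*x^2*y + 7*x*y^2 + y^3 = (-4*x + y)*(4*x + y)*(7*x + y)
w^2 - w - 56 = (w - 8)*(w + 7)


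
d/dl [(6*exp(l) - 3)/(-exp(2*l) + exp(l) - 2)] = 3*((2*exp(l) - 1)^2 - 2*exp(2*l) + 2*exp(l) - 4)*exp(l)/(exp(2*l) - exp(l) + 2)^2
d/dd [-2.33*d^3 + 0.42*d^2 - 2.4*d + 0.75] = -6.99*d^2 + 0.84*d - 2.4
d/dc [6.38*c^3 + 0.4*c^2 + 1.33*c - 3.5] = 19.14*c^2 + 0.8*c + 1.33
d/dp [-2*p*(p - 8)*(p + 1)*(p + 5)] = -8*p^3 + 12*p^2 + 172*p + 80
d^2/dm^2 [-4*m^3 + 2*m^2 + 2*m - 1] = 4 - 24*m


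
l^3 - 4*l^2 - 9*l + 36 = (l - 4)*(l - 3)*(l + 3)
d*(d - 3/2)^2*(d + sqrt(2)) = d^4 - 3*d^3 + sqrt(2)*d^3 - 3*sqrt(2)*d^2 + 9*d^2/4 + 9*sqrt(2)*d/4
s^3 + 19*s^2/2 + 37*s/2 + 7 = (s + 1/2)*(s + 2)*(s + 7)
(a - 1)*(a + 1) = a^2 - 1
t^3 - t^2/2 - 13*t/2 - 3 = (t - 3)*(t + 1/2)*(t + 2)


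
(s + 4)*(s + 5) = s^2 + 9*s + 20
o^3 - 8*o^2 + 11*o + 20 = (o - 5)*(o - 4)*(o + 1)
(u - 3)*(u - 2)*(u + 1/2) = u^3 - 9*u^2/2 + 7*u/2 + 3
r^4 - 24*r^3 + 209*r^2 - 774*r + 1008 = (r - 8)*(r - 7)*(r - 6)*(r - 3)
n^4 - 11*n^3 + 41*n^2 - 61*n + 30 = (n - 5)*(n - 3)*(n - 2)*(n - 1)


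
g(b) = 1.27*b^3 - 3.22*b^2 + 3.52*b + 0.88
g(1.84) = 4.37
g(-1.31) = -12.11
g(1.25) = 2.73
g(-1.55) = -17.04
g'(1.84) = 4.57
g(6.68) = 259.27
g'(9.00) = 254.17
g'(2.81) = 15.51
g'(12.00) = 474.88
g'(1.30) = 1.59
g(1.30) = 2.80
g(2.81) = 13.52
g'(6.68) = 130.51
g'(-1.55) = 22.66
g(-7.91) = -856.97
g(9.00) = 697.57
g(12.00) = 1774.00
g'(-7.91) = 292.84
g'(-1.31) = 18.49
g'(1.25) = 1.42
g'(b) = 3.81*b^2 - 6.44*b + 3.52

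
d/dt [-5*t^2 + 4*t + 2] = 4 - 10*t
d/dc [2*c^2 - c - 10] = 4*c - 1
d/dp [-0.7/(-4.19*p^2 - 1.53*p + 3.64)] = (-5.866*p - 1.071)/(4.19*p^2 + 1.53*p - 3.64)^2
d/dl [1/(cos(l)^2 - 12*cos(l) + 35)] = 2*(cos(l) - 6)*sin(l)/(cos(l)^2 - 12*cos(l) + 35)^2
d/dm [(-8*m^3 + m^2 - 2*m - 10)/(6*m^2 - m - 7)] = (-48*m^4 + 16*m^3 + 179*m^2 + 106*m + 4)/(36*m^4 - 12*m^3 - 83*m^2 + 14*m + 49)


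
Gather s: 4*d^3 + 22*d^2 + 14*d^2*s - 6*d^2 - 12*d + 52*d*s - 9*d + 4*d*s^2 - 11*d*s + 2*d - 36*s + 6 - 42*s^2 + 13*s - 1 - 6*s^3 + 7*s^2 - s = 4*d^3 + 16*d^2 - 19*d - 6*s^3 + s^2*(4*d - 35) + s*(14*d^2 + 41*d - 24) + 5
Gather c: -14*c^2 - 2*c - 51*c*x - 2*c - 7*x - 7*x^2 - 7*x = -14*c^2 + c*(-51*x - 4) - 7*x^2 - 14*x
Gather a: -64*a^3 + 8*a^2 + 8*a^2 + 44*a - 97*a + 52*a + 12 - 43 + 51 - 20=-64*a^3 + 16*a^2 - a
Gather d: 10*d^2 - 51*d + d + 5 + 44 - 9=10*d^2 - 50*d + 40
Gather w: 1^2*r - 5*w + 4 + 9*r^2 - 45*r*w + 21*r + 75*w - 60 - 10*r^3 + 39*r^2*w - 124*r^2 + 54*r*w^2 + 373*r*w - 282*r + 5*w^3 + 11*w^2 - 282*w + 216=-10*r^3 - 115*r^2 - 260*r + 5*w^3 + w^2*(54*r + 11) + w*(39*r^2 + 328*r - 212) + 160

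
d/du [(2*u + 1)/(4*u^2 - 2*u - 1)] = 8*u*(-u - 1)/(16*u^4 - 16*u^3 - 4*u^2 + 4*u + 1)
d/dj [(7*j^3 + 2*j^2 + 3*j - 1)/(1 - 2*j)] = (-28*j^3 + 17*j^2 + 4*j + 1)/(4*j^2 - 4*j + 1)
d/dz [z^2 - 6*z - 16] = 2*z - 6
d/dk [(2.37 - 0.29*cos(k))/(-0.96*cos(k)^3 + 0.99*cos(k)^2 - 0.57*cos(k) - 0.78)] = (0.5568*cos(k)^3 - 7.1127*cos(k)^2 + 4.6926*cos(k) - 1.5771)*sin(k)/(0.9216*cos(k)^6 - 1.9008*cos(k)^5 + 2.0745*cos(k)^4 + 0.369*cos(k)^3 - 1.2195*cos(k)^2 + 0.8892*cos(k) + 0.6084)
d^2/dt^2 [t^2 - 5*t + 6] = 2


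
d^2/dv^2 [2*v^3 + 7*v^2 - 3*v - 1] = 12*v + 14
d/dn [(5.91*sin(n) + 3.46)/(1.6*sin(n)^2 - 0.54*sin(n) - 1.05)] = (-11.072*sin(n) + 4.728*cos(2*n) - 9.0651)*cos(n)/(-1.6*sin(n)^2 + 0.54*sin(n) + 1.05)^2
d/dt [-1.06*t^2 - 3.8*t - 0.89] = -2.12*t - 3.8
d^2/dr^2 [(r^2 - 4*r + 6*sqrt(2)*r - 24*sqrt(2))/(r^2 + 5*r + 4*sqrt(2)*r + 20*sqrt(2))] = 2*(-9*r^3 + 2*sqrt(2)*r^3 - 132*sqrt(2)*r^2 - 1296*r - 120*sqrt(2)*r - 1928*sqrt(2) - 720)/(r^6 + 15*r^5 + 12*sqrt(2)*r^5 + 171*r^4 + 180*sqrt(2)*r^4 + 1028*sqrt(2)*r^3 + 1565*r^3 + 3420*sqrt(2)*r^2 + 7200*r^2 + 12000*r + 9600*sqrt(2)*r + 16000*sqrt(2))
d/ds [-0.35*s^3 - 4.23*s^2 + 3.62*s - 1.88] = -1.05*s^2 - 8.46*s + 3.62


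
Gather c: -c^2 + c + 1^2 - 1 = -c^2 + c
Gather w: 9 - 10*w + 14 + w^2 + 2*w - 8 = w^2 - 8*w + 15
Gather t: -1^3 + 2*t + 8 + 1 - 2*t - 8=0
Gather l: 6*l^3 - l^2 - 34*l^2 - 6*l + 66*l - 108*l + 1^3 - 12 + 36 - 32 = 6*l^3 - 35*l^2 - 48*l - 7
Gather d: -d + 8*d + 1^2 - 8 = 7*d - 7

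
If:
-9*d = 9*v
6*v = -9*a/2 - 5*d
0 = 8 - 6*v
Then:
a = -8/27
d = -4/3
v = 4/3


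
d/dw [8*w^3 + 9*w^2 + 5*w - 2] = 24*w^2 + 18*w + 5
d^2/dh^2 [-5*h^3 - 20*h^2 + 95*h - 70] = -30*h - 40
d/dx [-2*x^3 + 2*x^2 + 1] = 2*x*(2 - 3*x)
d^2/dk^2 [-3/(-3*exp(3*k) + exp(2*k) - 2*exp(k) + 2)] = 3*((-27*exp(2*k) + 4*exp(k) - 2)*(3*exp(3*k) - exp(2*k) + 2*exp(k) - 2) + 2*(9*exp(2*k) - 2*exp(k) + 2)^2*exp(k))*exp(k)/(3*exp(3*k) - exp(2*k) + 2*exp(k) - 2)^3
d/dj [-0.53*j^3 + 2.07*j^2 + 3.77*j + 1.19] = -1.59*j^2 + 4.14*j + 3.77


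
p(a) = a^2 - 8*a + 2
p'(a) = 2*a - 8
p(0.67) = -2.91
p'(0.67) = -6.66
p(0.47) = -1.54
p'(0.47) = -7.06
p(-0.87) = 9.72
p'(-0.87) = -9.74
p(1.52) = -7.85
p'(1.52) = -4.96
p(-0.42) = 5.54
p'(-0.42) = -8.84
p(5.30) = -12.31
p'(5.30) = 2.60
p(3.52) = -13.77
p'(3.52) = -0.96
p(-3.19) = 37.70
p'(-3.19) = -14.38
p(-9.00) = 155.00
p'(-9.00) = -26.00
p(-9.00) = 155.00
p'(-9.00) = -26.00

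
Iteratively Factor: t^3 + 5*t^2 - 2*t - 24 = (t - 2)*(t^2 + 7*t + 12) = (t - 2)*(t + 4)*(t + 3)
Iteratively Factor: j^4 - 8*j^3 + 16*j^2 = (j)*(j^3 - 8*j^2 + 16*j) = j^2*(j^2 - 8*j + 16) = j^2*(j - 4)*(j - 4)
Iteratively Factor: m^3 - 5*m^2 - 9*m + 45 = (m - 3)*(m^2 - 2*m - 15) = (m - 3)*(m + 3)*(m - 5)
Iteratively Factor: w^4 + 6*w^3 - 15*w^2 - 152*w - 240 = (w - 5)*(w^3 + 11*w^2 + 40*w + 48) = (w - 5)*(w + 3)*(w^2 + 8*w + 16) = (w - 5)*(w + 3)*(w + 4)*(w + 4)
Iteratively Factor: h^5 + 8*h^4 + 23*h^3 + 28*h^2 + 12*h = (h + 3)*(h^4 + 5*h^3 + 8*h^2 + 4*h) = (h + 2)*(h + 3)*(h^3 + 3*h^2 + 2*h) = (h + 1)*(h + 2)*(h + 3)*(h^2 + 2*h) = h*(h + 1)*(h + 2)*(h + 3)*(h + 2)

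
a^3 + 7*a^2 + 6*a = a*(a + 1)*(a + 6)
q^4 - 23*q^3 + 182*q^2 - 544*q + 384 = (q - 8)^2*(q - 6)*(q - 1)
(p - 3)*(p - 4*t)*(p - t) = p^3 - 5*p^2*t - 3*p^2 + 4*p*t^2 + 15*p*t - 12*t^2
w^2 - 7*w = w*(w - 7)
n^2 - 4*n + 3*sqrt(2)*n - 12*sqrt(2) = (n - 4)*(n + 3*sqrt(2))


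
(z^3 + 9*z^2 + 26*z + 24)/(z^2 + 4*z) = z + 5 + 6/z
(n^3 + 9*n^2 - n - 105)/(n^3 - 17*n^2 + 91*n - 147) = (n^2 + 12*n + 35)/(n^2 - 14*n + 49)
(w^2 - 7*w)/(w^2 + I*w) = (w - 7)/(w + I)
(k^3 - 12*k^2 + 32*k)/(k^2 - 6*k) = (k^2 - 12*k + 32)/(k - 6)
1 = 1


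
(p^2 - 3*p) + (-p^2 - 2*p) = -5*p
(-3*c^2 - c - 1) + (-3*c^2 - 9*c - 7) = -6*c^2 - 10*c - 8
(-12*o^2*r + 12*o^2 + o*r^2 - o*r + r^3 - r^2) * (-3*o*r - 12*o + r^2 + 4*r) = 36*o^3*r^2 + 108*o^3*r - 144*o^3 - 15*o^2*r^3 - 45*o^2*r^2 + 60*o^2*r - 2*o*r^4 - 6*o*r^3 + 8*o*r^2 + r^5 + 3*r^4 - 4*r^3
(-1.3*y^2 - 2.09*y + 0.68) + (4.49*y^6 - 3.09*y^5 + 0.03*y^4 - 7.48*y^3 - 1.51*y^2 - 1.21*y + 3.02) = 4.49*y^6 - 3.09*y^5 + 0.03*y^4 - 7.48*y^3 - 2.81*y^2 - 3.3*y + 3.7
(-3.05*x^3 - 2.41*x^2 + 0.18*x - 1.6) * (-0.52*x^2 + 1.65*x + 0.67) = 1.586*x^5 - 3.7793*x^4 - 6.1136*x^3 - 0.4857*x^2 - 2.5194*x - 1.072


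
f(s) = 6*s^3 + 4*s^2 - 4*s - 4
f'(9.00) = 1526.00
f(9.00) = 4658.00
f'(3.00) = 182.00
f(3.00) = 182.00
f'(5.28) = 540.05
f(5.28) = 969.58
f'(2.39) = 117.94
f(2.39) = 91.20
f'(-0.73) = -0.25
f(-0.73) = -1.28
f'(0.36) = 1.21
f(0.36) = -4.64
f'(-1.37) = 18.82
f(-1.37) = -6.44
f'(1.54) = 51.01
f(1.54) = 21.24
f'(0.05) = -3.56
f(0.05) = -4.19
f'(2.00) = 84.00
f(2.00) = 52.00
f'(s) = 18*s^2 + 8*s - 4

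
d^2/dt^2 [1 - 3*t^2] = -6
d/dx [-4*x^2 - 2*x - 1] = -8*x - 2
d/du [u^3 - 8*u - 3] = 3*u^2 - 8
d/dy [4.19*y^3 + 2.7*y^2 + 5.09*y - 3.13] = 12.57*y^2 + 5.4*y + 5.09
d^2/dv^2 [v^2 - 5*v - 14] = 2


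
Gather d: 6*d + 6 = 6*d + 6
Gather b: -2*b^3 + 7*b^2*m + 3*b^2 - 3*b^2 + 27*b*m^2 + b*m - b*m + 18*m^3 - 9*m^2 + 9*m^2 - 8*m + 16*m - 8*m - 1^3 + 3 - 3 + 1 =-2*b^3 + 7*b^2*m + 27*b*m^2 + 18*m^3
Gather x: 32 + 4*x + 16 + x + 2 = 5*x + 50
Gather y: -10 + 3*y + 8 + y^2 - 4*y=y^2 - y - 2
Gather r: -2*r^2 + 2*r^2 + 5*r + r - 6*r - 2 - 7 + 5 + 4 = 0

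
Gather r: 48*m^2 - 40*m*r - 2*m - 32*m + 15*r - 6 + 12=48*m^2 - 34*m + r*(15 - 40*m) + 6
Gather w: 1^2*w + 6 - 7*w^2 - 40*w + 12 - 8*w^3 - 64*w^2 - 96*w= -8*w^3 - 71*w^2 - 135*w + 18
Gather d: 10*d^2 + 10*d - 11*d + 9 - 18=10*d^2 - d - 9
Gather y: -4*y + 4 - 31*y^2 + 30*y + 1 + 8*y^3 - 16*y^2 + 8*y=8*y^3 - 47*y^2 + 34*y + 5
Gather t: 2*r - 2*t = 2*r - 2*t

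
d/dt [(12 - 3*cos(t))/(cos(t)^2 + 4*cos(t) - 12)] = 3*(sin(t)^2 + 8*cos(t) + 3)*sin(t)/(cos(t)^2 + 4*cos(t) - 12)^2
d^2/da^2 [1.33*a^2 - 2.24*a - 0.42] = 2.66000000000000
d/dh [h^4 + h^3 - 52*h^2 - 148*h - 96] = 4*h^3 + 3*h^2 - 104*h - 148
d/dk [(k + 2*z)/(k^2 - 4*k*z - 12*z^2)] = -1/(k^2 - 12*k*z + 36*z^2)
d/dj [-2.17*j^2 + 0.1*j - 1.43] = 0.1 - 4.34*j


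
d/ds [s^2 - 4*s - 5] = 2*s - 4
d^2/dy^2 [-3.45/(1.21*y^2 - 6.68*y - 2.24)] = (-10.10229*y^2 + 55.77132*y + 3.45*(2.42*y - 6.68)*(4.84*y - 13.36) + 18.70176)/(-1.21*y^2 + 6.68*y + 2.24)^3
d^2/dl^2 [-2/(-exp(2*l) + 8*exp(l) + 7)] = 8*((2 - exp(l))*(-exp(2*l) + 8*exp(l) + 7) - 2*(exp(l) - 4)^2*exp(l))*exp(l)/(-exp(2*l) + 8*exp(l) + 7)^3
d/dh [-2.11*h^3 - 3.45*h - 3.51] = -6.33*h^2 - 3.45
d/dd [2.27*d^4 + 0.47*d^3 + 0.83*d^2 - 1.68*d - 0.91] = 9.08*d^3 + 1.41*d^2 + 1.66*d - 1.68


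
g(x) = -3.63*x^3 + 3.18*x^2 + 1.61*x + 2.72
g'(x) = -10.89*x^2 + 6.36*x + 1.61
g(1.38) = 1.46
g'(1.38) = -10.35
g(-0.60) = 3.68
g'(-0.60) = -6.13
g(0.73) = 4.18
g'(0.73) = 0.45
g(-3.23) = 153.02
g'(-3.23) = -132.55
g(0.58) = 4.02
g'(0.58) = 1.64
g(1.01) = 3.85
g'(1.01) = -3.08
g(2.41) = -25.74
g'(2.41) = -46.31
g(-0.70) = 4.40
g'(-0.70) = -8.18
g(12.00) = -5792.68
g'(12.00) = -1490.23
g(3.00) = -61.84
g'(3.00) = -77.32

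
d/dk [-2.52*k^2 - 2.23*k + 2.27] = -5.04*k - 2.23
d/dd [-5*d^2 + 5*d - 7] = 5 - 10*d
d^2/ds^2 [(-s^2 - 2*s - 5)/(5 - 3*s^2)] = 4*(9*s^3 + 90*s^2 + 45*s + 50)/(27*s^6 - 135*s^4 + 225*s^2 - 125)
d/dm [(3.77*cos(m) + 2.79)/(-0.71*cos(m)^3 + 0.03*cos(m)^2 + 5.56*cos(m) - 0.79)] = (-5.3534*cos(m)^3 - 5.8296*cos(m)^2 + 0.167400000000001*cos(m) + 18.4907)*sin(m)/(0.5041*cos(m)^6 - 0.0426*cos(m)^5 - 7.8943*cos(m)^4 + 1.4554*cos(m)^3 + 30.8662*cos(m)^2 - 8.7848*cos(m) + 0.6241)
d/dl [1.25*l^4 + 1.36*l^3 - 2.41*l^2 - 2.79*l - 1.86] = 5.0*l^3 + 4.08*l^2 - 4.82*l - 2.79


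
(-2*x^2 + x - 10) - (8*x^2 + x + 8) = -10*x^2 - 18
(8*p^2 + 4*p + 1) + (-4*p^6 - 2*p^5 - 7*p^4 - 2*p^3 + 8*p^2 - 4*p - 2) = -4*p^6 - 2*p^5 - 7*p^4 - 2*p^3 + 16*p^2 - 1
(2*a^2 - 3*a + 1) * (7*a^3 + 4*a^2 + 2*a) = 14*a^5 - 13*a^4 - a^3 - 2*a^2 + 2*a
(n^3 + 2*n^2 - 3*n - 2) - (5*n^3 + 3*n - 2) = -4*n^3 + 2*n^2 - 6*n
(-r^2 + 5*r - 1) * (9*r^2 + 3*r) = -9*r^4 + 42*r^3 + 6*r^2 - 3*r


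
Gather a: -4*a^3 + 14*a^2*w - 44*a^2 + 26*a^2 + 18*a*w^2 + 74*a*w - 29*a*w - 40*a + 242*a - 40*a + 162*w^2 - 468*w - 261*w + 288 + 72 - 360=-4*a^3 + a^2*(14*w - 18) + a*(18*w^2 + 45*w + 162) + 162*w^2 - 729*w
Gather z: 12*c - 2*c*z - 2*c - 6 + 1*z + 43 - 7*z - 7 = 10*c + z*(-2*c - 6) + 30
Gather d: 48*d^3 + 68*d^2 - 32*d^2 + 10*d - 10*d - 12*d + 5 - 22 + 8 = 48*d^3 + 36*d^2 - 12*d - 9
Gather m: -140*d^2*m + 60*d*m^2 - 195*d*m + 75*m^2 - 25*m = m^2*(60*d + 75) + m*(-140*d^2 - 195*d - 25)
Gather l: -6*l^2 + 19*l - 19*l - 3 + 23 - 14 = 6 - 6*l^2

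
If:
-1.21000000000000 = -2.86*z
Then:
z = 0.42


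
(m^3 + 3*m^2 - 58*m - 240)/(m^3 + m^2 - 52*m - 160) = (m + 6)/(m + 4)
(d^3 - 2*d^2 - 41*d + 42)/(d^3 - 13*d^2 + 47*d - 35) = (d + 6)/(d - 5)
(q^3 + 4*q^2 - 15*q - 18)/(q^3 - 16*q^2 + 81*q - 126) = (q^2 + 7*q + 6)/(q^2 - 13*q + 42)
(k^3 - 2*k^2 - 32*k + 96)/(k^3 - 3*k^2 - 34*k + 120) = (k - 4)/(k - 5)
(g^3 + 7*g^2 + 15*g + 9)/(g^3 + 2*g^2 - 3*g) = (g^2 + 4*g + 3)/(g*(g - 1))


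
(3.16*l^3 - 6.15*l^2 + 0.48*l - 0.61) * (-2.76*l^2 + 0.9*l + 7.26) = -8.7216*l^5 + 19.818*l^4 + 16.0818*l^3 - 42.5334*l^2 + 2.9358*l - 4.4286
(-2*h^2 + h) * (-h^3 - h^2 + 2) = 2*h^5 + h^4 - h^3 - 4*h^2 + 2*h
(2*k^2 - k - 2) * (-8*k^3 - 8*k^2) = -16*k^5 - 8*k^4 + 24*k^3 + 16*k^2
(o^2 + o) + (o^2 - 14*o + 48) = 2*o^2 - 13*o + 48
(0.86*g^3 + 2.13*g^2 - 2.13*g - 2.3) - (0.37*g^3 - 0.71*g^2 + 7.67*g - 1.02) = 0.49*g^3 + 2.84*g^2 - 9.8*g - 1.28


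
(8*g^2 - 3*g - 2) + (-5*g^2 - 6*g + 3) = 3*g^2 - 9*g + 1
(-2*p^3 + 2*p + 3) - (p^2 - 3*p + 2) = -2*p^3 - p^2 + 5*p + 1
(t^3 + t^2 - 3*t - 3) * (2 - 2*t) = -2*t^4 + 8*t^2 - 6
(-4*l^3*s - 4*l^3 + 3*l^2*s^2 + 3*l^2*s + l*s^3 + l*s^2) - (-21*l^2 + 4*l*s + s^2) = -4*l^3*s - 4*l^3 + 3*l^2*s^2 + 3*l^2*s + 21*l^2 + l*s^3 + l*s^2 - 4*l*s - s^2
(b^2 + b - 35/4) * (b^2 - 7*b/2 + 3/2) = b^4 - 5*b^3/2 - 43*b^2/4 + 257*b/8 - 105/8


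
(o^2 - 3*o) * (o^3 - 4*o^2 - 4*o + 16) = o^5 - 7*o^4 + 8*o^3 + 28*o^2 - 48*o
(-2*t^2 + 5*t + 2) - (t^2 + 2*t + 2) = -3*t^2 + 3*t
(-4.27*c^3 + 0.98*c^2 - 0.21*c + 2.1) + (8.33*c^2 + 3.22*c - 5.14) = -4.27*c^3 + 9.31*c^2 + 3.01*c - 3.04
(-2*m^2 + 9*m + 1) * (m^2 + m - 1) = -2*m^4 + 7*m^3 + 12*m^2 - 8*m - 1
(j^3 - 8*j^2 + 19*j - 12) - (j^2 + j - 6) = j^3 - 9*j^2 + 18*j - 6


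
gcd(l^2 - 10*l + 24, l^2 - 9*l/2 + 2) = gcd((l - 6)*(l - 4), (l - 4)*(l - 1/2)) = l - 4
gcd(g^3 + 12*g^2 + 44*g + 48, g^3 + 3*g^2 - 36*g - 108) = g + 6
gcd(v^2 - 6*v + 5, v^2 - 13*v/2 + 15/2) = v - 5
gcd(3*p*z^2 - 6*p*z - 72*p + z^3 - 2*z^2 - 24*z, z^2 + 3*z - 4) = z + 4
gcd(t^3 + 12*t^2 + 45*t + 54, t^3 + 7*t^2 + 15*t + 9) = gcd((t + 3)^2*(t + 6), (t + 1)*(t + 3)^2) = t^2 + 6*t + 9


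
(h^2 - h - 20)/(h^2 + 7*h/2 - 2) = 2*(h - 5)/(2*h - 1)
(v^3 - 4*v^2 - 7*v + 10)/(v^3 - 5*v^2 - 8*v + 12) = (v - 5)/(v - 6)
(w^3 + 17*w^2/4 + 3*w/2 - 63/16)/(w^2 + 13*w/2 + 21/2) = (8*w^2 + 6*w - 9)/(8*(w + 3))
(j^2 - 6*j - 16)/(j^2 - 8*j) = (j + 2)/j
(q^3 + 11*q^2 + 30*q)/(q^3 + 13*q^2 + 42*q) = (q + 5)/(q + 7)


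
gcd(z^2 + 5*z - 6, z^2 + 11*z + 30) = z + 6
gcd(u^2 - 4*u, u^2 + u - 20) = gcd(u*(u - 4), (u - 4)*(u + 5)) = u - 4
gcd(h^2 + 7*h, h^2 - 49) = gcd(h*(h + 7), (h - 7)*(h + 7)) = h + 7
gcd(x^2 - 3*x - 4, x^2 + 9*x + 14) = 1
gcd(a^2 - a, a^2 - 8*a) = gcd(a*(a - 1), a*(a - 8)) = a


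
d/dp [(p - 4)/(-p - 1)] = -5/(p + 1)^2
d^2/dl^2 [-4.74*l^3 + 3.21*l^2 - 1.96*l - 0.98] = 6.42 - 28.44*l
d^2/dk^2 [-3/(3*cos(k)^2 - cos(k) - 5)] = 3*(-36*sin(k)^4 + 79*sin(k)^2 - 25*cos(k)/4 + 9*cos(3*k)/4 - 11)/(3*sin(k)^2 + cos(k) + 2)^3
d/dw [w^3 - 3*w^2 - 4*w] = 3*w^2 - 6*w - 4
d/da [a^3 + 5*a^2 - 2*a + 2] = 3*a^2 + 10*a - 2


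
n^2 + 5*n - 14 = (n - 2)*(n + 7)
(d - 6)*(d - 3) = d^2 - 9*d + 18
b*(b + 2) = b^2 + 2*b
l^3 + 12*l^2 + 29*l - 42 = (l - 1)*(l + 6)*(l + 7)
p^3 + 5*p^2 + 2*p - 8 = (p - 1)*(p + 2)*(p + 4)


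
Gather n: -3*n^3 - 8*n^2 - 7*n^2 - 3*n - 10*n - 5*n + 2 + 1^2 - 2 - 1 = -3*n^3 - 15*n^2 - 18*n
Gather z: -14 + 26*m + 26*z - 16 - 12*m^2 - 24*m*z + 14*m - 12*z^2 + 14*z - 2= -12*m^2 + 40*m - 12*z^2 + z*(40 - 24*m) - 32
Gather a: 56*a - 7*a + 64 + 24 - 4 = 49*a + 84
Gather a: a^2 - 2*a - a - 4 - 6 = a^2 - 3*a - 10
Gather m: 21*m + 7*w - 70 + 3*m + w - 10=24*m + 8*w - 80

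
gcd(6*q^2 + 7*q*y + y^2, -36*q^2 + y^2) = 6*q + y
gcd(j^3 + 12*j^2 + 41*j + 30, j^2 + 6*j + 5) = j^2 + 6*j + 5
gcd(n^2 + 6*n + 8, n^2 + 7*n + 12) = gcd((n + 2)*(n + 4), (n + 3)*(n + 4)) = n + 4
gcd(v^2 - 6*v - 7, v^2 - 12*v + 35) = v - 7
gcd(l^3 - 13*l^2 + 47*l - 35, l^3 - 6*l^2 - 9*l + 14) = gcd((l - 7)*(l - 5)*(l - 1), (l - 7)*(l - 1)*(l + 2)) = l^2 - 8*l + 7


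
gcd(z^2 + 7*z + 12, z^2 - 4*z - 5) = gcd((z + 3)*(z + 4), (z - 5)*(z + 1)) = 1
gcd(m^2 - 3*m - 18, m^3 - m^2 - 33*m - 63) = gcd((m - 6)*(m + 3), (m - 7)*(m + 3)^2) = m + 3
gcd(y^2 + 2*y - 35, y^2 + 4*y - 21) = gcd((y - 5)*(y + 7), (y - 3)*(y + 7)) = y + 7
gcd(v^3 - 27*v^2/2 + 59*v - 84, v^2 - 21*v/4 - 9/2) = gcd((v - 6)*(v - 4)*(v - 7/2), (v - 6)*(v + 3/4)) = v - 6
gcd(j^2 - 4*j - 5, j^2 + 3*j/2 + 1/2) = j + 1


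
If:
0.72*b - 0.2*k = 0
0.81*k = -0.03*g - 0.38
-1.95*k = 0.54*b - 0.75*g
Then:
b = -0.12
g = -1.19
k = -0.43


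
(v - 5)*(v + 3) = v^2 - 2*v - 15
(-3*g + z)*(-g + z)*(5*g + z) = 15*g^3 - 17*g^2*z + g*z^2 + z^3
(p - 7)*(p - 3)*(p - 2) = p^3 - 12*p^2 + 41*p - 42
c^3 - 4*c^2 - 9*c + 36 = (c - 4)*(c - 3)*(c + 3)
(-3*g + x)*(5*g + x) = -15*g^2 + 2*g*x + x^2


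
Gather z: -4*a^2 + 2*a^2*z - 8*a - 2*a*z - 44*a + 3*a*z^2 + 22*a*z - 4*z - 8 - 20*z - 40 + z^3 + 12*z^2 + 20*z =-4*a^2 - 52*a + z^3 + z^2*(3*a + 12) + z*(2*a^2 + 20*a - 4) - 48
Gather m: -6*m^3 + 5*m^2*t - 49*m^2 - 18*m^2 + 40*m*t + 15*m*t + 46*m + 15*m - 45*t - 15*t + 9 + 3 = -6*m^3 + m^2*(5*t - 67) + m*(55*t + 61) - 60*t + 12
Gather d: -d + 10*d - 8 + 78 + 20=9*d + 90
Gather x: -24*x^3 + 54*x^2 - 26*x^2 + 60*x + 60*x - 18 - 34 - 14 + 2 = -24*x^3 + 28*x^2 + 120*x - 64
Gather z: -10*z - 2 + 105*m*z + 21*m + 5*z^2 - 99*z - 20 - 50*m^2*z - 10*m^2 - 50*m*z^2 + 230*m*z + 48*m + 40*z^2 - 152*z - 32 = -10*m^2 + 69*m + z^2*(45 - 50*m) + z*(-50*m^2 + 335*m - 261) - 54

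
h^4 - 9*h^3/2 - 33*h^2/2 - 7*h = h*(h - 7)*(h + 1/2)*(h + 2)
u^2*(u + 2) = u^3 + 2*u^2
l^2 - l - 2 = (l - 2)*(l + 1)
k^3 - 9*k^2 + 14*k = k*(k - 7)*(k - 2)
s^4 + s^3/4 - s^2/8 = s^2*(s - 1/4)*(s + 1/2)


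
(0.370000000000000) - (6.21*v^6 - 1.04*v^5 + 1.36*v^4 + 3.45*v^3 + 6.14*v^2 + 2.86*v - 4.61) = -6.21*v^6 + 1.04*v^5 - 1.36*v^4 - 3.45*v^3 - 6.14*v^2 - 2.86*v + 4.98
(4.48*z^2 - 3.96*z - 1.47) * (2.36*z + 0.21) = 10.5728*z^3 - 8.4048*z^2 - 4.3008*z - 0.3087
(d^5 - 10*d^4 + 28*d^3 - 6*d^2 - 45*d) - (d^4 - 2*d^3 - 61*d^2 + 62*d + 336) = d^5 - 11*d^4 + 30*d^3 + 55*d^2 - 107*d - 336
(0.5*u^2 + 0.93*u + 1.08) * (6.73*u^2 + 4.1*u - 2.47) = 3.365*u^4 + 8.3089*u^3 + 9.8464*u^2 + 2.1309*u - 2.6676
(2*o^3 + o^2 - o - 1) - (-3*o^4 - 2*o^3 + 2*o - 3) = 3*o^4 + 4*o^3 + o^2 - 3*o + 2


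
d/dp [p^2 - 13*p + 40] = 2*p - 13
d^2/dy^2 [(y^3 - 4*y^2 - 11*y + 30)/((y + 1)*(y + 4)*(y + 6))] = 6*(-5*y^6 - 45*y^5 + 27*y^4 + 1581*y^3 + 7050*y^2 + 13980*y + 11144)/(y^9 + 33*y^8 + 465*y^7 + 3647*y^6 + 17394*y^5 + 51756*y^4 + 94888*y^3 + 102240*y^2 + 58752*y + 13824)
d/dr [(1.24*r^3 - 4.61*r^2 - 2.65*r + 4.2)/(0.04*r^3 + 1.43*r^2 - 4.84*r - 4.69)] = (1.9576*r^4 - 11.7912*r^3 + 8.1511*r^2 + 31.2298*r + 32.7565)/(0.0016*r^6 + 0.1144*r^5 + 1.6577*r^4 - 14.2176*r^3 + 10.0122*r^2 + 45.3992*r + 21.9961)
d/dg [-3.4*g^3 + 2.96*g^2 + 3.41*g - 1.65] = -10.2*g^2 + 5.92*g + 3.41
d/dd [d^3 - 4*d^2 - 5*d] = 3*d^2 - 8*d - 5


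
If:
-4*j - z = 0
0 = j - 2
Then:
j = 2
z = -8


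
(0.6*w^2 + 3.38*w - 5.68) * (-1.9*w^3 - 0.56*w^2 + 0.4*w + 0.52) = -1.14*w^5 - 6.758*w^4 + 9.1392*w^3 + 4.8448*w^2 - 0.5144*w - 2.9536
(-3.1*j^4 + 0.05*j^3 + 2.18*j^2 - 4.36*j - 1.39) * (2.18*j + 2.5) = -6.758*j^5 - 7.641*j^4 + 4.8774*j^3 - 4.0548*j^2 - 13.9302*j - 3.475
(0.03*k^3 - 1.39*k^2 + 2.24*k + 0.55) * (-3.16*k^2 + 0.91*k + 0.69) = -0.0948*k^5 + 4.4197*k^4 - 8.3226*k^3 - 0.6587*k^2 + 2.0461*k + 0.3795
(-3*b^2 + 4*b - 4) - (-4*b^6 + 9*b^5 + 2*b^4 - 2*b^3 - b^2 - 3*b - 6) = 4*b^6 - 9*b^5 - 2*b^4 + 2*b^3 - 2*b^2 + 7*b + 2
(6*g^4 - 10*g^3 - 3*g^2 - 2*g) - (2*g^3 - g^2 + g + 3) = 6*g^4 - 12*g^3 - 2*g^2 - 3*g - 3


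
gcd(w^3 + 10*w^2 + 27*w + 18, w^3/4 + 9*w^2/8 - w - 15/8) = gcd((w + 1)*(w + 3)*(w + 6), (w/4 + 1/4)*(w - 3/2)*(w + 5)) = w + 1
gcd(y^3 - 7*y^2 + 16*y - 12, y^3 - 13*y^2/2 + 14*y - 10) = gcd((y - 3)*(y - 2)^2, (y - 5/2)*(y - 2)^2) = y^2 - 4*y + 4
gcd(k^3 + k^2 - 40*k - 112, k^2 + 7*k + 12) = k + 4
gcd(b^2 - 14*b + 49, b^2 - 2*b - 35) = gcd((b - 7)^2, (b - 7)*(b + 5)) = b - 7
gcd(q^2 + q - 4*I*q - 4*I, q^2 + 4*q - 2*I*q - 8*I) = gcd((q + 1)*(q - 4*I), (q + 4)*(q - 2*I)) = 1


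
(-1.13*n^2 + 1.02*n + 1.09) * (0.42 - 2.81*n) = 3.1753*n^3 - 3.3408*n^2 - 2.6345*n + 0.4578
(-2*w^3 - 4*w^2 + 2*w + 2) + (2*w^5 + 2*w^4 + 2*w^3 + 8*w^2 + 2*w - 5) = 2*w^5 + 2*w^4 + 4*w^2 + 4*w - 3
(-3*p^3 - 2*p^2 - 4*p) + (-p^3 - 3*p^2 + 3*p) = -4*p^3 - 5*p^2 - p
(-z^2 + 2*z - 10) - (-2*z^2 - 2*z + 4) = z^2 + 4*z - 14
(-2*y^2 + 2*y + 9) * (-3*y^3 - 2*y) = 6*y^5 - 6*y^4 - 23*y^3 - 4*y^2 - 18*y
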